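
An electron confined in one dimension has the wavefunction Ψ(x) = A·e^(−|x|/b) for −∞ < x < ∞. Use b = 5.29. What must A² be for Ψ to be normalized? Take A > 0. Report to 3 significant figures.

The normalization condition is ∫|Ψ|² dx = 1 from −∞ to ∞.
With ∫₀^∞ x^0 e^(−αx) dx = 0!/α^1, ∫|Ψ|² dx = A²·(b).
So A² = (b)^(−1).
With b = 5.29: A² = 0.1890 and A = 0.4348.

A^2 ≈ 0.189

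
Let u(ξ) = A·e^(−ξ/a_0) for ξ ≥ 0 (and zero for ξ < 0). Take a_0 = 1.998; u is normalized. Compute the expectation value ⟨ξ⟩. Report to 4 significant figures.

⟨ξ⟩ = ∫ ξ |u|² dξ over the full domain.
The ratio of the moment integral to the normalization integral gives ⟨ξ⟩ = a_0/2.
With a_0 = 1.998, ⟨ξ⟩ = 0.99900.

⟨ξ⟩ ≈ 0.9990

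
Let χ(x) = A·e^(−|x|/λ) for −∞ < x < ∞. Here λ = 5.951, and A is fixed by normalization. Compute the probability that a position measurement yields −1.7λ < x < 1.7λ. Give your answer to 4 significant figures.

P = ∫_{−1.7λ}^{1.7λ} |χ(x)|² dx.
Since A² = 1/(λ), this is the region integral divided by the full normalization integral.
Both integrals are even about x = 0, so only the x ≥ 0 halves are needed (the factors of 2 cancel). In terms of u = x/λ (A² and the length scale cancel between numerator and denominator), P = [∫_{0}^{1.7} e^(-2·u) du] / [∫_{0}^{∞} e^(-2·u) du].
With ∫ e^(-2·u) du = -e^(-2·u)/2 + C, the region integral is 1/2 - e^(-17/5)/2 and the full one is 1/2.
Evaluating gives P = 0.96663.

P ≈ 0.9666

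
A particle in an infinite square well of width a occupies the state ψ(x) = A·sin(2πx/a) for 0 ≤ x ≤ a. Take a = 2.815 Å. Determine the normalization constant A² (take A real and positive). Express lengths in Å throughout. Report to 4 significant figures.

Require ∫ |ψ|² dx = 1 over the whole domain.
Using sin²θ = (1 − cos 2θ)/2, with ψ = A·sin(2πx/a), the integral evaluates to A²·[a/2].
Setting this equal to 1 gives A² = 1/(a/2).
With a = 2.815: A² = 0.71048 and A = 0.84290.

A^2 ≈ 0.7105 Å^(-1)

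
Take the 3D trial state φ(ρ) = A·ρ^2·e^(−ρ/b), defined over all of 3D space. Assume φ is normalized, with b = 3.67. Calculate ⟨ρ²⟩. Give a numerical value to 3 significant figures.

The expectation value is the |φ|²-weighted average of ρ^2: ∫ ρ^2|φ|² 4πρ² dρ.
Using ∫₀^∞ ρⁿ e^(−αρ) dρ = n!/αⁿ⁺¹, evaluating both integrals, ⟨ρ²⟩ = 14·b^2.
With b = 3.67, ⟨ρ^2⟩ = 188.6.

⟨ρ^2⟩ ≈ 189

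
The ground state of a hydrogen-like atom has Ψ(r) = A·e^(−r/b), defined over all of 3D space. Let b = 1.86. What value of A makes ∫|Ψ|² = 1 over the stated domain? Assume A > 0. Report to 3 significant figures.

A ≈ 0.222

The normalization condition is ∫|Ψ|² 4πr² dr = 1 from 0 to ∞.
The angular integral contributes 4π, leaving ∫₀^∞ r²|Ψ|² dr.
With Ψ = A·e^(−r/b), the integral evaluates to A²·[π·b^3].
Setting this equal to 1 gives A² = 1/(π·b^3).
With b = 1.86: A² = 0.04947 and A = 0.2224.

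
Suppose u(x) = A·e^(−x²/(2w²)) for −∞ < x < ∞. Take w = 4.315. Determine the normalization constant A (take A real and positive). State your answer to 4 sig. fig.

We need A² ∫|f|² dx = 1, taking the integral from −∞ to ∞.
With ∫_{−∞}^{∞} x^(2m) e^(−αx²) dx = (2m−1)!!·√π / (2^m α^(m+1/2)), carrying out the integral gives A² · √(π)·w.
Hence A² = 1/[√(π)·w].
Substituting w = 4.315 gives A² = 0.13075, so A = 0.36159.

A ≈ 0.3616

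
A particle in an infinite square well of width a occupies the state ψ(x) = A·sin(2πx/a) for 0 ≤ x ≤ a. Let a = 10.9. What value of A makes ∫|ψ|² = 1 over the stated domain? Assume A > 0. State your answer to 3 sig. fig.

Require ∫ |ψ|² dx = 1 over the whole domain.
Using sin²θ = (1 − cos 2θ)/2, with ψ = A·sin(2πx/a), the integral evaluates to A²·[a/2].
Hence A² = 1/[a/2].
Substituting a = 10.9 gives A² = 0.1835, so A = 0.4284.

A ≈ 0.428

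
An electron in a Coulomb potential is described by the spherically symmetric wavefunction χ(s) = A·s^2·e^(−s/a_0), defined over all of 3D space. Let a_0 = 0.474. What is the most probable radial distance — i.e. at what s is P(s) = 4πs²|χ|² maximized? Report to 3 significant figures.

The maximum of P(s) = 4πs²|χ|² occurs where its derivative vanishes.
This gives s = 3·a_0.
With a_0 = 0.474, the most probable radial distance is 1.422.

s ≈ 1.42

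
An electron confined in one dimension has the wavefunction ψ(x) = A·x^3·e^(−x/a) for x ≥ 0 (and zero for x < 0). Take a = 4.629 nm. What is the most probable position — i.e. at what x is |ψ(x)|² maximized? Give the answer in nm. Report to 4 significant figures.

Set d/dx [|ψ(x)|²] = 0 and solve for x > 0.
Solving yields x = 3·a.
With a = 4.629, the most probable position is 13.887 nm.

x ≈ 13.89 nm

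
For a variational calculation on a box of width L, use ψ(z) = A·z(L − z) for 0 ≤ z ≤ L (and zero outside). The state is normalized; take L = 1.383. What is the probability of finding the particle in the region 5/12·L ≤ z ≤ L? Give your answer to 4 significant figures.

The probability is P = ∫ |ψ|² dz over [5/12·L, L].
With A² fixed by ∫|ψ|² = 1, i.e. A² = (L^5/30)^(−1), substitute and integrate.
Let u = z/L; then A² and the length scale cancel, so P = ∫_{5/12}^{1} u^2·(1 - u)^2 du ÷ ∫_{0}^{1} u^2·(1 - u)^2 du.
With ∫ u^2·(1 - u)^2 du = u^3·(6·u^2 - 15·u + 10)/30 + C, the region integral is ≈ 0.0217794 and the full one is 1/30.
This works out to P = 0.65338.

P ≈ 0.6534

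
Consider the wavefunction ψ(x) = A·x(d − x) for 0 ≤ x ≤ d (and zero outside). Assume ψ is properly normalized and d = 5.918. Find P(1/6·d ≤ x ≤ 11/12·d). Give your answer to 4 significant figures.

P = ∫_{1/6·d}^{11/12·d} |ψ(x)|² dx.
With A² fixed by ∫|ψ|² = 1, i.e. A² = (d^5/30)^(−1), substitute and integrate.
Substituting u = x/d, A² and the length scale cancel in the ratio: P = ∫_{1/6}^{11/12} u^2·(1 - u)^2 du / ∫_{0}^{1} u^2·(1 - u)^2 du.
Using ∫ u^2·(1 - u)^2 du = u^3·(6·u^2 - 15·u + 10)/30, the numerator is ≈ 0.0319806 and the denominator is 1/30.
Taking the ratio, P = 4421/4608.

P ≈ 0.9594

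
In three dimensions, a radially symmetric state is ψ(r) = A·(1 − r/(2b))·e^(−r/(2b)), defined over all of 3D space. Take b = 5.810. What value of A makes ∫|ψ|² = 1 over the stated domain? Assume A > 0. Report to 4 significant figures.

A ≈ 0.01424

Require ∫ |ψ|² 4πr² dr = 1 over the whole domain.
The angular integral contributes 4π, leaving ∫₀^∞ r²|ψ|² dr.
Using ∫₀^∞ rⁿ e^(−αr) dr = n!/αⁿ⁺¹, with ψ = A·(1 − r/(2b))·e^(−r/(2b)), the integral evaluates to A²·[8·π·b^3].
Hence A² = 1/[8·π·b^3].
With b = 5.810: A² = 0.00020288 and A = 0.014243.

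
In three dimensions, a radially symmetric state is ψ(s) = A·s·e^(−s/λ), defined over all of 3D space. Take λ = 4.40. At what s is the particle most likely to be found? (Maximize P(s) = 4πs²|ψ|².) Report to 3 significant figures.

Differentiate P(s) = 4πs²|ψ|² with respect to s and set to zero.
Solving yields s = 2·λ.
With λ = 4.40, the most probable radial distance is 8.800.

s ≈ 8.80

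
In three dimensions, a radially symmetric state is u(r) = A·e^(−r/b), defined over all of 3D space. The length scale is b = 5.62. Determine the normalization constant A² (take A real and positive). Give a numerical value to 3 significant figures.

We need A² ∫|f|² 4πr² dr = 1, taking the integral from 0 to ∞.
Carrying out the integral gives A² · π·b^3.
So A² = (π·b^3)^(−1).
Substituting b = 5.62 gives A² = 0.001793, so A = 0.04235.

A^2 ≈ 0.00179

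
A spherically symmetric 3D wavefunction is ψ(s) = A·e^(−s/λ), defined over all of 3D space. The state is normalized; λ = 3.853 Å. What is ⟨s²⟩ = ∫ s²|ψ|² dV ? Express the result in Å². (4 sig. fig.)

⟨s^2⟩ ≈ 44.54 Å^2

By definition ⟨s²⟩ = ∫ s^2 |ψ(s)|² 4πs² ds.
Evaluating both integrals, ⟨s²⟩ = 3·λ^2.
With λ = 3.853, ⟨s^2⟩ = 44.537.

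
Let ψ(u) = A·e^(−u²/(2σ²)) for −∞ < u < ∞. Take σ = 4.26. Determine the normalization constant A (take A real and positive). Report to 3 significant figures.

A ≈ 0.364

Normalization requires ∫|ψ|² du = 1, integrated from −∞ to ∞.
∫|ψ|² du = A²·(√(π)·σ).
So A² = (√(π)·σ)^(−1).
Plugging in σ = 4.26 yields A = 0.3639.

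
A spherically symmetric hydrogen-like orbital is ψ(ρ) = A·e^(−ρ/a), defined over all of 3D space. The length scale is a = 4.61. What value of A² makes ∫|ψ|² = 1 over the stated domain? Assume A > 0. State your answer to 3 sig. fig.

Normalization requires ∫|ψ|² 4πρ² dρ = 1, integrated from 0 to ∞.
Using ∫₀^∞ ρⁿ e^(−αρ) dρ = n!/αⁿ⁺¹, carrying out the integral gives A² · π·a^3.
Setting this equal to 1 gives A² = 1/(π·a^3).
Substituting a = 4.61 gives A² = 0.003249, so A = 0.05700.

A^2 ≈ 0.00325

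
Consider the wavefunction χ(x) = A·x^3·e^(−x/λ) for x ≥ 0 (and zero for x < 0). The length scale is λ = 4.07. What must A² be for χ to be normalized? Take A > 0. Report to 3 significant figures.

A^2 ≈ 0.00000961

Normalization requires ∫|χ|² dx = 1, integrated from 0 to ∞.
Recall ∫₀^∞ x^m e^(−x/β) dx = m!·β^(m+1), the integral (without the A² prefactor) comes out to 45·λ^7/8.
Hence A² = 1/[45·λ^7/8].
With λ = 4.07: A² = 0.000009610 and A = 0.003100.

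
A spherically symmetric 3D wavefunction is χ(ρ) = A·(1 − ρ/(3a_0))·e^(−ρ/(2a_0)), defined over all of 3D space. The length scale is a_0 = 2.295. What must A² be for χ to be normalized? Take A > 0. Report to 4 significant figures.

We need A² ∫|f|² 4πρ² dρ = 1, taking the integral from 0 to ∞.
In 3D with spherical symmetry the volume element is 4πρ² dρ.
The integral (without the A² prefactor) comes out to 8·π·a_0^3/3.
Hence A² = 1/[8·π·a_0^3/3].
With a_0 = 2.295: A² = 0.0098749 and A = 0.099373.

A^2 ≈ 0.009875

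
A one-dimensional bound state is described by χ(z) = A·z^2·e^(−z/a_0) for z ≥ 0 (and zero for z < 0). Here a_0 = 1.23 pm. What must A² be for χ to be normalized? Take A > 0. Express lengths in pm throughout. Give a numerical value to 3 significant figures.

A^2 ≈ 0.474 pm^(-5)

The normalization condition is ∫|χ|² dz = 1 from 0 to ∞.
With ∫₀^∞ z^4 e^(−αz) dz = 4!/α^5, ∫|χ|² dz = A²·(3·a_0^5/4).
With a_0 = 1.23: A² = 0.4736 and A = 0.6882.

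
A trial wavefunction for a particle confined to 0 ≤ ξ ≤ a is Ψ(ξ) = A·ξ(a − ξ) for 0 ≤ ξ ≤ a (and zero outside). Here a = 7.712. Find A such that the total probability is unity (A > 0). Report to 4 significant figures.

A ≈ 0.03316

The normalization condition is ∫|Ψ|² dξ = 1 from 0 to a.
Expanding the polynomial and integrating term by term, ∫|Ψ|² dξ = A²·(a^5/30).
Substituting a = 7.712 gives A² = 0.0010997, so A = 0.033162.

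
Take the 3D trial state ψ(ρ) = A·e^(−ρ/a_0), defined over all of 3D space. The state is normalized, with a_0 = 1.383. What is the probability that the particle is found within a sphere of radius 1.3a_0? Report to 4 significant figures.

P ≈ 0.4816

With dV = 4πρ²dρ, the probability is ∫|ψ|² dV over ρ ≤ 1.3a_0.
The full normalization integral is A²·[π·a_0^3] = 1, fixing A².
In terms of u = ρ/a_0 (A², 4π and the length scale all cancel between numerator and denominator), P = [∫_{0}^{1.3} u^2·e^(-2·u) du] / [∫_{0}^{∞} u^2·e^(-2·u) du].
Using ∫ u^2·e^(-2·u) du = -(2·u^2 + 2·u + 1)·e^(-2·u)/4, the numerator is 1/4 - 349·e^(-13/5)/200 and the denominator is 1/4.
This evaluates to P = 0.48157.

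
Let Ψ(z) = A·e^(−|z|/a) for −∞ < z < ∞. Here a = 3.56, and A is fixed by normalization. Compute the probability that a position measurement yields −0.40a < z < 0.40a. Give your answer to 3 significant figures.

The probability is P = ∫ |Ψ|² dz over [−0.40a, 0.40a].
Since A² = 1/(a), this is the region integral divided by the full normalization integral.
Both integrals are even about z = 0, so only the z ≥ 0 halves are needed (the factors of 2 cancel). Let u = z/a; then A² and the length scale cancel, so P = ∫_{0}^{0.40} e^(-2·u) du ÷ ∫_{0}^{∞} e^(-2·u) du.
With ∫ e^(-2·u) du = -e^(-2·u)/2 + C, the region integral is 1/2 - e^(-4/5)/2 and the full one is 1/2.
Taking the ratio, P = 0.5507.

P ≈ 0.551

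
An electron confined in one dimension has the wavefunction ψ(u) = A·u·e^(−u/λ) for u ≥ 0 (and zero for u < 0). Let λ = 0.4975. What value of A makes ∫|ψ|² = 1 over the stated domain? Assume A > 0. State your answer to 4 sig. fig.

Require ∫ |ψ|² du = 1 over the whole domain.
∫|ψ|² du = A²·(λ^3/4).
Substituting λ = 0.4975 gives A² = 32.485, so A = 5.6995.

A ≈ 5.700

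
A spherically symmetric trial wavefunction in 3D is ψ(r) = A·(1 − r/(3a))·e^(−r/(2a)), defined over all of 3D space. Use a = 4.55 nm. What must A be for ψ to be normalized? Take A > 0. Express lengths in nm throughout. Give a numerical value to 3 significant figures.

The normalization condition is ∫|ψ|² 4πr² dr = 1 from 0 to ∞.
In 3D with spherical symmetry the volume element is 4πr² dr.
∫|ψ|² 4πr² dr = A²·(8·π·a^3/3).
With a = 4.55: A² = 0.001267 and A = 0.03560.

A ≈ 0.0356 nm^(-3/2)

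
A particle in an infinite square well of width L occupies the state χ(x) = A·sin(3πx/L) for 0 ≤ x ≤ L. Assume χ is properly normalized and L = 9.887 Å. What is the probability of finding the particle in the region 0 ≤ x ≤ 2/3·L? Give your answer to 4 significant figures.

P ≈ 0.6667

P = ∫_{0}^{2/3·L} |χ(x)|² dx.
Since A² = 1/(L/2), this is the region integral divided by the full normalization integral.
Substituting u = x/L, A² and the length scale cancel in the ratio: P = ∫_{0}^{2/3} sin(3·π·u)^2 du / ∫_{0}^{1} sin(3·π·u)^2 du.
An antiderivative of sin(3·π·u)^2 is u/2 - sin(6·π·u)/(12·π); evaluating from 0 to 2/3 gives 1/3, while the full integral is 1/2.
The result is P = 2/3.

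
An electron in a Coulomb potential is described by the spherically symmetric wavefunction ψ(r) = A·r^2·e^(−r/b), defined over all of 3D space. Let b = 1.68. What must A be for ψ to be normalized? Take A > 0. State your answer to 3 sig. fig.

Normalization requires ∫|ψ|² 4πr² dr = 1, integrated from 0 to ∞.
In 3D with spherical symmetry the volume element is 4πr² dr.
∫|ψ|² 4πr² dr = A²·(45·π·b^7/2).
So A² = (45·π·b^7/2)^(−1).
Substituting b = 1.68 gives A² = 0.0003745, so A = 0.01935.

A ≈ 0.0194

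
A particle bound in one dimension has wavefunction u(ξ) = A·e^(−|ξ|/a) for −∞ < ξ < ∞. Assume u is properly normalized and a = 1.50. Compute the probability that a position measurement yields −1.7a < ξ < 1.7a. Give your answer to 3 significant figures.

|u|² is the probability density, so P = ∫_{−1.7a}^{1.7a} |u|² dξ.
With A² fixed by ∫|u|² = 1, i.e. A² = (a)^(−1), substitute and integrate.
By symmetry take twice the ξ ≥ 0 contribution in numerator and denominator; the 2's cancel. Let t = ξ/a; then A² and the length scale cancel, so P = ∫_{0}^{1.7} e^(-2·t) dt ÷ ∫_{0}^{∞} e^(-2·t) dt.
With ∫ e^(-2·t) dt = -e^(-2·t)/2 + C, the region integral is 1/2 - e^(-17/5)/2 and the full one is 1/2.
Taking the ratio, P = 0.9666.

P ≈ 0.967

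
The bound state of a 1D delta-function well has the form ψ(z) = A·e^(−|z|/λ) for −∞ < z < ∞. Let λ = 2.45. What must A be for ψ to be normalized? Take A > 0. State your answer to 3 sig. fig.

A ≈ 0.639

Require ∫ |ψ|² dz = 1 over the whole domain.
Using ∫₀^∞ zⁿ e^(−αz) dz = n!/αⁿ⁺¹, carrying out the integral gives A² · λ.
Substituting λ = 2.45 gives A² = 0.4082, so A = 0.6389.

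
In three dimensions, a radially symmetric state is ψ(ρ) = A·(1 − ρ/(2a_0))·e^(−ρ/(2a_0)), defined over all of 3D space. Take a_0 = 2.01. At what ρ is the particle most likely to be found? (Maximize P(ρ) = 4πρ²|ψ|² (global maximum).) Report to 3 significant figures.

Set d/dρ [P(ρ) = 4πρ²|ψ|²] = 0 and solve for ρ > 0.
This gives ρ = a_0·(√(5) + 3).
With a_0 = 2.01, the most probable radial distance is 10.52.

ρ ≈ 10.5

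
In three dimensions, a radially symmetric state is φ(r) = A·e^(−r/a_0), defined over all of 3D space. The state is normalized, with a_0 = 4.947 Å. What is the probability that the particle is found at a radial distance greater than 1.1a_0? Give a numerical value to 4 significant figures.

P ≈ 0.6227

P = ∫ |φ|² 4πr² dr over r > 1.1a_0.
Normalization gives A² = 1/(π·a_0^3).
Substituting u = r/a_0, A², 4π and the length scale all cancel in the ratio: P = ∫_{1.1}^{∞} u^2·e^(-2·u) du / ∫_{0}^{∞} u^2·e^(-2·u) du.
An antiderivative of u^2·e^(-2·u) is -(2·u^2 + 2·u + 1)·e^(-2·u)/4; evaluating from 1.1 to ∞ gives 281·e^(-11/5)/200, while the full integral is 1/4.
Taking the ratio yields P = 0.62271.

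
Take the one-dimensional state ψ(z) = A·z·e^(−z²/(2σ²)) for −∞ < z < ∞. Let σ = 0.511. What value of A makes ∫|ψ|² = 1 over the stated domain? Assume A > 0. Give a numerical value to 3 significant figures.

Normalization requires ∫|ψ|² dz = 1, integrated from −∞ to ∞.
With ψ = A·z·e^(−z²/(2σ²)), the integral evaluates to A²·[√(π)·σ^3/2].
Hence A² = 1/[√(π)·σ^3/2].
Plugging in σ = 0.511 yields A = 2.908.

A ≈ 2.91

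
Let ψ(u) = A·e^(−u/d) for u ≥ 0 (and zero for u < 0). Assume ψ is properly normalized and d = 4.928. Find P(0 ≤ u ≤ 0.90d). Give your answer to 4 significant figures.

P ≈ 0.8347

|ψ|² is the probability density, so P = ∫_{0}^{0.90d} |ψ|² du.
The normalization integral ∫|ψ|²du over the whole domain equals d/2·A², and A² cancels in the ratio.
Let t = u/d; then A² and the length scale cancel, so P = ∫_{0}^{0.90} e^(-2·t) dt ÷ ∫_{0}^{∞} e^(-2·t) dt.
Using ∫ e^(-2·t) dt = -e^(-2·t)/2, the numerator is 1/2 - e^(-9/5)/2 and the denominator is 1/2.
The result is P = 0.83470.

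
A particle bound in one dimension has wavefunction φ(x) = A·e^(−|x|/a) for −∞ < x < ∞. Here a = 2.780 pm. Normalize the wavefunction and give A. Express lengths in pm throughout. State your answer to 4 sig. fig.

A ≈ 0.5998 pm^(-1/2)

Normalization requires ∫|φ|² dx = 1, integrated from −∞ to ∞.
With ∫₀^∞ x^0 e^(−αx) dx = 0!/α^1, the integral (without the A² prefactor) comes out to a.
So A² = (a)^(−1).
Substituting a = 2.780 gives A² = 0.35971, so A = 0.59976.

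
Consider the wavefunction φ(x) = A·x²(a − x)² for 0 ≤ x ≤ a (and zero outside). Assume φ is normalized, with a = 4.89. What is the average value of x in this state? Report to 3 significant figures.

⟨x⟩ = ∫ x |φ|² dx over the full domain.
Evaluating both integrals, ⟨x⟩ = a/2.
Putting a = 4.89 gives 2.445.

⟨x⟩ ≈ 2.45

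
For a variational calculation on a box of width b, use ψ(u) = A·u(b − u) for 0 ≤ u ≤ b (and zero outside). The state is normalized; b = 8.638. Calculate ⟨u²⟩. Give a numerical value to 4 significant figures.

⟨u^2⟩ ≈ 21.32

By definition ⟨u²⟩ = ∫ u^2 |ψ(u)|² du.
Since the A² factors cancel between numerator and denominator, ⟨u²⟩ = 2·b^2/7.
Putting b = 8.638 gives 21.319.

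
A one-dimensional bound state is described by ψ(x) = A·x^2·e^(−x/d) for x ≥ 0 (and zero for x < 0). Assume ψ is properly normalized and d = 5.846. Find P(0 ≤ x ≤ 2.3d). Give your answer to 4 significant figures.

P ≈ 0.4868

|ψ|² is the probability density, so P = ∫_{0}^{2.3d} |ψ|² dx.
With A² fixed by ∫|ψ|² = 1, i.e. A² = (3·d^5/4)^(−1), substitute and integrate.
In terms of u = x/d (A² and the length scale cancel between numerator and denominator), P = [∫_{0}^{2.3} u^4·e^(-2·u) du] / [∫_{0}^{∞} u^4·e^(-2·u) du].
With ∫ u^4·e^(-2·u) du = -(u^4/2 + u^3 + 3·u^2/2 + 3·u/2 + 3/4)·e^(-2·u) + C, the region integral is ≈ 0.365074 and the full one is 3/4.
This works out to P = 0.48677.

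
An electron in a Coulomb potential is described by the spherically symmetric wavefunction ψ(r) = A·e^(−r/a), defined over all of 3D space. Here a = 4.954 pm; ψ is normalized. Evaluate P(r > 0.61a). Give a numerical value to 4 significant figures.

P ≈ 0.8751

P = ∫ |ψ|² 4πr² dr over r > 0.61a.
The full normalization integral is A²·[π·a^3] = 1, fixing A².
Let u = r/a; then A², 4π and the length scale all cancel, so P = ∫_{0.61}^{∞} u^2·e^(-2·u) du ÷ ∫_{0}^{∞} u^2·e^(-2·u) du.
An antiderivative of u^2·e^(-2·u) is -(2·u^2 + 2·u + 1)·e^(-2·u)/4; evaluating from 0.61 to ∞ gives ≈ 0.218780, while the full integral is 1/4.
Taking the ratio yields P = 0.87512.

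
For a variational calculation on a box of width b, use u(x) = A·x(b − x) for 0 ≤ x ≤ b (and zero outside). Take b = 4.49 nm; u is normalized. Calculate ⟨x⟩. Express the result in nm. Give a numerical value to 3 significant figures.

⟨x⟩ ≈ 2.25 nm

⟨x⟩ = ∫ x |u|² dx over the full domain.
Expanding the polynomial and integrating term by term, the ratio of the moment integral to the normalization integral gives ⟨x⟩ = b/2.
With b = 4.49, ⟨x⟩ = 2.245.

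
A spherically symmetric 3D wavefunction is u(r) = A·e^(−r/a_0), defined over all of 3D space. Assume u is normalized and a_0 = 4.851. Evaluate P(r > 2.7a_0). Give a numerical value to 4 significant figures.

P ≈ 0.09476

With dV = 4πr²dr, the probability is ∫|u|² dV over r > 2.7a_0.
The full normalization integral is A²·[π·a_0^3] = 1, fixing A².
Substituting t = r/a_0, A², 4π and the length scale all cancel in the ratio: P = ∫_{2.7}^{∞} t^2·e^(-2·t) dt / ∫_{0}^{∞} t^2·e^(-2·t) dt.
Using ∫ t^2·e^(-2·t) dt = -(2·t^2 + 2·t + 1)·e^(-2·t)/4, the numerator is 1049·e^(-27/5)/200 and the denominator is 1/4.
This evaluates to P = 0.094758.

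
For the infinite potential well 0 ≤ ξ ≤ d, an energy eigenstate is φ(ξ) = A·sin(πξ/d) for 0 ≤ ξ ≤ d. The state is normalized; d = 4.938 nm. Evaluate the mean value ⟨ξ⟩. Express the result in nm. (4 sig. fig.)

⟨ξ⟩ = ∫ ξ |φ|² dξ over the full domain.
Since the A² factors cancel between numerator and denominator, ⟨ξ⟩ = d/2.
With d = 4.938, ⟨ξ⟩ = 2.4690.

⟨ξ⟩ ≈ 2.469 nm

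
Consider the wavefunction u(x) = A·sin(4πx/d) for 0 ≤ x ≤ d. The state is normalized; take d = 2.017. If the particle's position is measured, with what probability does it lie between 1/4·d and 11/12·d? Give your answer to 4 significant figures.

|u|² is the probability density, so P = ∫_{1/4·d}^{11/12·d} |u|² dx.
The normalization integral ∫|u|²dx over the whole domain equals d/2·A², and A² cancels in the ratio.
Let t = x/d; then A² and the length scale cancel, so P = ∫_{1/4}^{11/12} sin(4·π·t)^2 dt ÷ ∫_{0}^{1} sin(4·π·t)^2 dt.
An antiderivative of sin(4·π·t)^2 is t/2 - sin(4·π·t)·cos(4·π·t)/(8·π); evaluating from 1/4 to 11/12 gives √(3)/(32·π) + 1/3, while the full integral is 1/2.
Evaluating gives P = √(3)/(16·π) + 2/3.

P ≈ 0.7011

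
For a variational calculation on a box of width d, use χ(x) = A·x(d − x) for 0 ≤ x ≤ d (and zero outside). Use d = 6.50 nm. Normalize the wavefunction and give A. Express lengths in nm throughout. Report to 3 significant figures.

A ≈ 0.0508 nm^(-5/2)

The normalization condition is ∫|χ|² dx = 1 from 0 to d.
Expanding the polynomial and integrating term by term, with χ = A·x(d − x), the integral evaluates to A²·[d^5/30].
Setting this equal to 1 gives A² = 1/(d^5/30).
With d = 6.50: A² = 0.002586 and A = 0.05085.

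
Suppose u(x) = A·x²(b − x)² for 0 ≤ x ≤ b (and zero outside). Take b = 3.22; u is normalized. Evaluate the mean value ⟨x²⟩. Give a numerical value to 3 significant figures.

⟨x²⟩ = ∫ x^2 |u|² dx over the full domain.
Since the A² factors cancel between numerator and denominator, ⟨x²⟩ = 3·b^2/11.
With b = 3.22, ⟨x^2⟩ = 2.828.

⟨x^2⟩ ≈ 2.83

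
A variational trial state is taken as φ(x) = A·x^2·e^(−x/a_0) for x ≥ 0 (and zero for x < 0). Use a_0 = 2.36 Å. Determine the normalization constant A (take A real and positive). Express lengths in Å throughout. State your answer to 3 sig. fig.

A ≈ 0.135 Å^(-5/2)

The normalization condition is ∫|φ|² dx = 1 from 0 to ∞.
Using ∫₀^∞ xⁿ e^(−αx) dx = n!/αⁿ⁺¹, carrying out the integral gives A² · 3·a_0^5/4.
So A² = (3·a_0^5/4)^(−1).
Substituting a_0 = 2.36 gives A² = 0.01821, so A = 0.1350.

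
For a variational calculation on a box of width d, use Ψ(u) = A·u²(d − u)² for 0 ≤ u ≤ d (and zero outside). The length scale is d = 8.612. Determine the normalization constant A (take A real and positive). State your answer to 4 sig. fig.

We need A² ∫|f|² du = 1, taking the integral from 0 to d.
Expanding the polynomial and integrating term by term, with Ψ = A·u²(d − u)², the integral evaluates to A²·[d^9/630].
Hence A² = 1/[d^9/630].
With d = 8.612: A² = 0.0000024177 and A = 0.0015549.

A ≈ 0.001555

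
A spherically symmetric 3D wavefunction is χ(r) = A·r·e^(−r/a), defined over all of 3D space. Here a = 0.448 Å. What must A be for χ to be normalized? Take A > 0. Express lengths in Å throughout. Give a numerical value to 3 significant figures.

The normalization condition is ∫|χ|² 4πr² dr = 1 from 0 to ∞.
Using ∫₀^∞ rⁿ e^(−αr) dr = n!/αⁿ⁺¹, ∫|χ|² 4πr² dr = A²·(3·π·a^5).
Hence A² = 1/[3·π·a^5].
Substituting a = 0.448 gives A² = 5.879, so A = 2.425.

A ≈ 2.42 Å^(-5/2)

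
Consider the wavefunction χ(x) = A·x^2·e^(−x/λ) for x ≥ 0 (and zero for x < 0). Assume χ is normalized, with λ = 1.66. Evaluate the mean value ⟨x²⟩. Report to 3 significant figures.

⟨x^2⟩ ≈ 20.7

By definition ⟨x²⟩ = ∫ x^2 |χ(x)|² dx.
Recall ∫₀^∞ x^m e^(−x/β) dx = m!·β^(m+1), since the A² factors cancel between numerator and denominator, ⟨x²⟩ = 15·λ^2/2.
Putting λ = 1.66 gives 20.67.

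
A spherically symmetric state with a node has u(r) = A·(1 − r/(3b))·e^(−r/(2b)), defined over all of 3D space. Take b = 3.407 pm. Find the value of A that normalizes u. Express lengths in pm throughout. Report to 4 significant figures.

A ≈ 0.05494 pm^(-3/2)

The normalization condition is ∫|u|² 4πr² dr = 1 from 0 to ∞.
With u = A·(1 − r/(3b))·e^(−r/(2b)), the integral evaluates to A²·[8·π·b^3/3].
Setting this equal to 1 gives A² = 1/(8·π·b^3/3).
Substituting b = 3.407 gives A² = 0.0030183, so A = 0.054939.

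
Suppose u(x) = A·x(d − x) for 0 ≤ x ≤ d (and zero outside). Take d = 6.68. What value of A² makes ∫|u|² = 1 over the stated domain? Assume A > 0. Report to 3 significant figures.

The normalization condition is ∫|u|² dx = 1 from 0 to d.
Expanding the polynomial and integrating term by term, the integral (without the A² prefactor) comes out to d^5/30.
So A² = (d^5/30)^(−1).
Substituting d = 6.68 gives A² = 0.002255, so A = 0.04749.

A^2 ≈ 0.00226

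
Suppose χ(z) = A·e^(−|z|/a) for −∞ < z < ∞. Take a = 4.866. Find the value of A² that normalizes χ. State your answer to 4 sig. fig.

A^2 ≈ 0.2055

Normalization requires ∫|χ|² dz = 1, integrated from −∞ to ∞.
∫|χ|² dz = A²·(a).
Substituting a = 4.866 gives A² = 0.20551, so A = 0.45333.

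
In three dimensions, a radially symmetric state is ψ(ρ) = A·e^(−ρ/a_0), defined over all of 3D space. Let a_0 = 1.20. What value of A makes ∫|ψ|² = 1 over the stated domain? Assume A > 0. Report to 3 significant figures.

A ≈ 0.429

Normalization requires ∫|ψ|² 4πρ² dρ = 1, integrated from 0 to ∞.
The angular integral contributes 4π, leaving ∫₀^∞ ρ²|ψ|² dρ.
Using ∫₀^∞ ρⁿ e^(−αρ) dρ = n!/αⁿ⁺¹, carrying out the integral gives A² · π·a_0^3.
Plugging in a_0 = 1.20 yields A = 0.4292.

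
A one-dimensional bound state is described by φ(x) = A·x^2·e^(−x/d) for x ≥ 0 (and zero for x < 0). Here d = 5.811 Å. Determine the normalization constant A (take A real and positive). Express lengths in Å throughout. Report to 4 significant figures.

Require ∫ |φ|² dx = 1 over the whole domain.
Carrying out the integral gives A² · 3·d^5/4.
So A² = (3·d^5/4)^(−1).
Substituting d = 5.811 gives A² = 0.00020123, so A = 0.014185.

A ≈ 0.01419 Å^(-5/2)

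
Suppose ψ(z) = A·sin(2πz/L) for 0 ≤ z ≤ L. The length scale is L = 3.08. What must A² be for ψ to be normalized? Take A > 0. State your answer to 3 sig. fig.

A^2 ≈ 0.649

The normalization condition is ∫|ψ|² dz = 1 from 0 to L.
Using sin²θ = (1 − cos 2θ)/2, carrying out the integral gives A² · L/2.
Setting this equal to 1 gives A² = 1/(L/2).
Substituting L = 3.08 gives A² = 0.6494, so A = 0.8058.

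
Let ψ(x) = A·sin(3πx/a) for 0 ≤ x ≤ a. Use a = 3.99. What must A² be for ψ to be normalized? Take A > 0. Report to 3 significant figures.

A^2 ≈ 0.501

Require ∫ |ψ|² dx = 1 over the whole domain.
Using sin²θ = (1 − cos 2θ)/2, with ψ = A·sin(3πx/a), the integral evaluates to A²·[a/2].
Substituting a = 3.99 gives A² = 0.5013, so A = 0.7080.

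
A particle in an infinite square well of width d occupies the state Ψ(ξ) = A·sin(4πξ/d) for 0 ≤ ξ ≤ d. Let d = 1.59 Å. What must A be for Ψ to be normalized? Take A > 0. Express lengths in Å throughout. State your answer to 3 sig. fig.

A ≈ 1.12 Å^(-1/2)

Normalization requires ∫|Ψ|² dξ = 1, integrated from 0 to d.
With ∫₀^d sin²(nπξ/d) dξ = d/2, ∫|Ψ|² dξ = A²·(d/2).
Setting this equal to 1 gives A² = 1/(d/2).
With d = 1.59: A² = 1.258 and A = 1.122.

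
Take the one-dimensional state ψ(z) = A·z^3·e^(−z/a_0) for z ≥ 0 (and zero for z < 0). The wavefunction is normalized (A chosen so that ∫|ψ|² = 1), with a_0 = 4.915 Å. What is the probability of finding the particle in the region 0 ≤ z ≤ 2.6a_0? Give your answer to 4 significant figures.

The probability is P = ∫ |ψ|² dz over [0, 2.6a_0].
Since A² = 1/(45·a_0^7/8), this is the region integral divided by the full normalization integral.
Substituting u = z/a_0, A² and the length scale cancel in the ratio: P = ∫_{0}^{2.6} u^6·e^(-2·u) du / ∫_{0}^{∞} u^6·e^(-2·u) du.
Using ∫ u^6·e^(-2·u) du = -(4·u^6 + 12·u^5 + 30·u^4 + 60·u^3 + 90·u^2 + 90·u + 45)·e^(-2·u)/8, the numerator is ≈ 1.50529 and the denominator is 45/8.
Evaluating gives P = 0.26761.

P ≈ 0.2676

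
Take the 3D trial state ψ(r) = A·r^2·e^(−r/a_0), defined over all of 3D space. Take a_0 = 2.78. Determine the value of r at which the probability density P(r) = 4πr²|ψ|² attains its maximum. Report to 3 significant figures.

The maximum of P(r) = 4πr²|ψ|² occurs where its derivative vanishes.
Solving yields r = 3·a_0.
With a_0 = 2.78, the most probable radial distance is 8.340.

r ≈ 8.34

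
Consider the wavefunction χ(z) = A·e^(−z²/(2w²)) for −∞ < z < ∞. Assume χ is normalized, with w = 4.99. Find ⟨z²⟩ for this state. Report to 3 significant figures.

⟨z^2⟩ ≈ 12.5

By definition ⟨z²⟩ = ∫ z^2 |χ(z)|² dz.
The ratio of the moment integral to the normalization integral gives ⟨z²⟩ = w^2/2.
Putting w = 4.99 gives 12.45.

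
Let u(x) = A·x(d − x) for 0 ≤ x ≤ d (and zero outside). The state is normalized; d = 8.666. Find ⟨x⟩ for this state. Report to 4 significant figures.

⟨x⟩ ≈ 4.333

⟨x⟩ = ∫ x |u|² dx over the full domain.
The ratio of the moment integral to the normalization integral gives ⟨x⟩ = d/2.
With d = 8.666, ⟨x⟩ = 4.3330.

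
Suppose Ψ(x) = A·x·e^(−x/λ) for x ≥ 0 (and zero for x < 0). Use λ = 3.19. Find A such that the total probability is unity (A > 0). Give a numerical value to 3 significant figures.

A ≈ 0.351

Normalization requires ∫|Ψ|² dx = 1, integrated from 0 to ∞.
With ∫₀^∞ x^2 e^(−αx) dx = 2!/α^3, with Ψ = A·x·e^(−x/λ), the integral evaluates to A²·[λ^3/4].
Setting this equal to 1 gives A² = 1/(λ^3/4).
Plugging in λ = 3.19 yields A = 0.3510.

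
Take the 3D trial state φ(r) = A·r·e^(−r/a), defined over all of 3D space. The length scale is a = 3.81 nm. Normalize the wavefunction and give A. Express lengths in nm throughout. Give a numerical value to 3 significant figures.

We need A² ∫|f|² 4πr² dr = 1, taking the integral from 0 to ∞.
In 3D with spherical symmetry the volume element is 4πr² dr.
Using ∫₀^∞ rⁿ e^(−αr) dr = n!/αⁿ⁺¹, carrying out the integral gives A² · 3·π·a^5.
Hence A² = 1/[3·π·a^5].
Plugging in a = 3.81 yields A = 0.01150.

A ≈ 0.0115 nm^(-5/2)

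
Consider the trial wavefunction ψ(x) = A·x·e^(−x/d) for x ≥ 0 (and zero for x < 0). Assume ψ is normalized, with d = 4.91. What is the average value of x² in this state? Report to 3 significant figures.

⟨x^2⟩ ≈ 72.3

By definition ⟨x²⟩ = ∫ x^2 |ψ(x)|² dx.
Since the A² factors cancel between numerator and denominator, ⟨x²⟩ = 3·d^2.
Putting d = 4.91 gives 72.32.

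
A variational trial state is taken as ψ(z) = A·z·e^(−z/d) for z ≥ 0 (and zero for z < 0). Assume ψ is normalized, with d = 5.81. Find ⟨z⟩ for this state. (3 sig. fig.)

The expectation value is the |ψ|²-weighted average of z: ∫ z|ψ|² dz.
Since the A² factors cancel between numerator and denominator, ⟨z⟩ = 3·d/2.
Putting d = 5.81 gives 8.715.

⟨z⟩ ≈ 8.72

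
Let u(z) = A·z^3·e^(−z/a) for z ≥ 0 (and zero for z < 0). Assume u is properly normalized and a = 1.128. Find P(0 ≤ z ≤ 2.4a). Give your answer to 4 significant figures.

P ≈ 0.2092

|u|² is the probability density, so P = ∫_{0}^{2.4a} |u|² dz.
Since A² = 1/(45·a^7/8), this is the region integral divided by the full normalization integral.
Substituting t = z/a, A² and the length scale cancel in the ratio: P = ∫_{0}^{2.4} t^6·e^(-2·t) dt / ∫_{0}^{∞} t^6·e^(-2·t) dt.
With ∫ t^6·e^(-2·t) dt = -(4·t^6 + 12·t^5 + 30·t^4 + 60·t^3 + 90·t^2 + 90·t + 45)·e^(-2·t)/8 + C, the region integral is ≈ 1.17672 and the full one is 45/8.
Taking the ratio, P = 0.20920.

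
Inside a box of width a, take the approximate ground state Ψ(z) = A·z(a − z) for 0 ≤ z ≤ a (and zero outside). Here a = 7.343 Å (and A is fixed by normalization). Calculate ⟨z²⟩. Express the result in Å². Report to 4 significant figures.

⟨z^2⟩ ≈ 15.41 Å^2

By definition ⟨z²⟩ = ∫ z^2 |Ψ(z)|² dz.
Expanding the polynomial and integrating term by term, the ratio of the moment integral to the normalization integral gives ⟨z²⟩ = 2·a^2/7.
Putting a = 7.343 gives 15.406.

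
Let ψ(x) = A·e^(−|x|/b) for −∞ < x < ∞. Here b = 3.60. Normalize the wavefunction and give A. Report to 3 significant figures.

Require ∫ |ψ|² dx = 1 over the whole domain.
Recall ∫₀^∞ x^m e^(−x/β) dx = m!·β^(m+1), the integral (without the A² prefactor) comes out to b.
So A² = (b)^(−1).
Plugging in b = 3.60 yields A = 0.5270.

A ≈ 0.527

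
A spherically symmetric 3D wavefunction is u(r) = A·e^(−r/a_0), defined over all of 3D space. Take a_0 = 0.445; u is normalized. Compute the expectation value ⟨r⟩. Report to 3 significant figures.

By definition ⟨r⟩ = ∫ r |u(r)|² 4πr² dr.
Recall ∫₀^∞ r^m e^(−r/β) dr = m!·β^(m+1), evaluating both integrals, ⟨r⟩ = 3·a_0/2.
Putting a_0 = 0.445 gives 0.6675.

⟨r⟩ ≈ 0.668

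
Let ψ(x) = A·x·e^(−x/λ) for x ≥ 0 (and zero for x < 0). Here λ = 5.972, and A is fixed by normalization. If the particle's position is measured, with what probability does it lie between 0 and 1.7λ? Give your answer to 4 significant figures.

P ≈ 0.6603

|ψ|² is the probability density, so P = ∫_{0}^{1.7λ} |ψ|² dx.
Since A² = 1/(λ^3/4), this is the region integral divided by the full normalization integral.
In terms of u = x/λ (A² and the length scale cancel between numerator and denominator), P = [∫_{0}^{1.7} u^2·e^(-2·u) du] / [∫_{0}^{∞} u^2·e^(-2·u) du].
An antiderivative of u^2·e^(-2·u) is -(2·u^2 + 2·u + 1)·e^(-2·u)/4; evaluating from 0 to 1.7 gives 1/4 - 509·e^(-17/5)/200, while the full integral is 1/4.
Taking the ratio, P = 0.66026.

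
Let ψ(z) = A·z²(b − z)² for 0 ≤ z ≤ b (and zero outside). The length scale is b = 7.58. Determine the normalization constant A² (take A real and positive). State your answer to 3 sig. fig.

A^2 ≈ 0.00000763

Require ∫ |ψ|² dz = 1 over the whole domain.
With ψ = A·z²(b − z)², the integral evaluates to A²·[b^9/630].
Setting this equal to 1 gives A² = 1/(b^9/630).
With b = 7.58: A² = 0.000007626 and A = 0.002762.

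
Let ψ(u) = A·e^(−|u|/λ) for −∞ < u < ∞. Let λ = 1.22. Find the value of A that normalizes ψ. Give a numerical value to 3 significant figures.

Require ∫ |ψ|² du = 1 over the whole domain.
Using ∫₀^∞ uⁿ e^(−αu) du = n!/αⁿ⁺¹, carrying out the integral gives A² · λ.
With λ = 1.22: A² = 0.8197 and A = 0.9054.

A ≈ 0.905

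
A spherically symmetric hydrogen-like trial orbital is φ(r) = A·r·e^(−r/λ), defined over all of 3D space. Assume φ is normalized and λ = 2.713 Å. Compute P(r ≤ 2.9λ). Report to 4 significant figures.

P ≈ 0.6873

P = ∫ |φ|² 4πr² dr over r ≤ 2.9λ.
The full normalization integral is A²·[3·π·λ^5] = 1, fixing A².
In terms of u = r/λ (A², 4π and the length scale all cancel between numerator and denominator), P = [∫_{0}^{2.9} u^4·e^(-2·u) du] / [∫_{0}^{∞} u^4·e^(-2·u) du].
Using ∫ u^4·e^(-2·u) du = -(u^4/2 + u^3 + 3·u^2/2 + 3·u/2 + 3/4)·e^(-2·u), the numerator is ≈ 0.515461 and the denominator is 3/4.
The region integral divided by the full integral gives P = 0.68728.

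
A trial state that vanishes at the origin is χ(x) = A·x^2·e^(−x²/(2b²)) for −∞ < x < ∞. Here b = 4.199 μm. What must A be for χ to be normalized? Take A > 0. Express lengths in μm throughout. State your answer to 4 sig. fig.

A ≈ 0.02401 μm^(-5/2)

We need A² ∫|f|² dx = 1, taking the integral from −∞ to ∞.
The integral (without the A² prefactor) comes out to 3·√(π)·b^5/4.
So A² = (3·√(π)·b^5/4)^(−1).
With b = 4.199: A² = 0.00057628 and A = 0.024006.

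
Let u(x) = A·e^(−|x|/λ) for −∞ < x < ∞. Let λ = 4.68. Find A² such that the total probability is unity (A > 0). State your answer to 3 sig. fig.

A^2 ≈ 0.214

The normalization condition is ∫|u|² dx = 1 from −∞ to ∞.
The integral (without the A² prefactor) comes out to λ.
Hence A² = 1/[λ].
Plugging in λ = 4.68 yields A = 0.4623.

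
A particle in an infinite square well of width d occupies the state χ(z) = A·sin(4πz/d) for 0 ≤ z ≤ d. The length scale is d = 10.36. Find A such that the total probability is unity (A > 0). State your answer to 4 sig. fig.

Normalization requires ∫|χ|² dz = 1, integrated from 0 to d.
Using sin²θ = (1 − cos 2θ)/2, with χ = A·sin(4πz/d), the integral evaluates to A²·[d/2].
Plugging in d = 10.36 yields A = 0.43937.

A ≈ 0.4394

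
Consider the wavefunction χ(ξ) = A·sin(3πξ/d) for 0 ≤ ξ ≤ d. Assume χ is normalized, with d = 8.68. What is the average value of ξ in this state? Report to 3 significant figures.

⟨ξ⟩ ≈ 4.34

By definition ⟨ξ⟩ = ∫ ξ |χ(ξ)|² dξ.
Using sin²θ = (1 − cos 2θ)/2, the ratio of the moment integral to the normalization integral gives ⟨ξ⟩ = d/2.
With d = 8.68, ⟨ξ⟩ = 4.340.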